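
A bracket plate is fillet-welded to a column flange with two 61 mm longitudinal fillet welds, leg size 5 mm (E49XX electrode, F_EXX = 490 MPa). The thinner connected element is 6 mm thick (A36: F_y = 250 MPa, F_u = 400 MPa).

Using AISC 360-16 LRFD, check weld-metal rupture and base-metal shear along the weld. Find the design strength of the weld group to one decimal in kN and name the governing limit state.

95.1 kN (weld metal governs)

Weld metal: throat = 0.707×5 = 3.535 mm, L = 2×61 = 122 mm. φR_n = 0.75 × 0.6 × 490 × 3.535 × 122 = 95.1 kN.
Base metal shear (6 mm plate): yield φR_n = 1.0×0.6×250×6×122 = 109.8 kN; rupture φR_n = 0.75×0.6×400×6×122 = 131.8 kN; take 109.8 kN (yield).
Governing: min(95.1, 109.8) = 95.1 kN → weld metal.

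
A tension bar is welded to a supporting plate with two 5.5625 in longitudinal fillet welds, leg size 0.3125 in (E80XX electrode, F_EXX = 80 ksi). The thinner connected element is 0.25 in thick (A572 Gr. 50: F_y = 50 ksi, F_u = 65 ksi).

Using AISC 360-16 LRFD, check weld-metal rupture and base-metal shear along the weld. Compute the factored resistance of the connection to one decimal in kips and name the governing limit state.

81.4 kips (base-metal shear governs)

Weld metal: throat = 0.707×0.3125 = 0.22094 in, L = 2×5.5625 = 11.125 in. φR_n = 0.75 × 0.6 × 80 × 0.22094 × 11.125 = 88.5 kips.
Base metal shear (0.25 in plate): yield φR_n = 1.0×0.6×50×0.25×11.125 = 83.4 kips; rupture φR_n = 0.75×0.6×65×0.25×11.125 = 81.4 kips; take 81.4 kips (rupture).
Governing: min(88.5, 81.4) = 81.4 kips → base-metal shear.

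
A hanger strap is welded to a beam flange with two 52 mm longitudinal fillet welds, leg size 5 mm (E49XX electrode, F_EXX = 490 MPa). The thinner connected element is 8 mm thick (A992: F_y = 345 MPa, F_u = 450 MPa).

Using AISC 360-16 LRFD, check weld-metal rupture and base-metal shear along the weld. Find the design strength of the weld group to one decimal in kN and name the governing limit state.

81.1 kN (weld metal governs)

Weld metal: throat = 0.707×5 = 3.535 mm, L = 2×52 = 104 mm. φR_n = 0.75 × 0.6 × 490 × 3.535 × 104 = 81.1 kN.
Base metal shear (8 mm plate): yield φR_n = 1.0×0.6×345×8×104 = 172.2 kN; rupture φR_n = 0.75×0.6×450×8×104 = 168.5 kN; take 168.5 kN (rupture).
Governing: min(81.1, 168.5) = 81.1 kN → weld metal.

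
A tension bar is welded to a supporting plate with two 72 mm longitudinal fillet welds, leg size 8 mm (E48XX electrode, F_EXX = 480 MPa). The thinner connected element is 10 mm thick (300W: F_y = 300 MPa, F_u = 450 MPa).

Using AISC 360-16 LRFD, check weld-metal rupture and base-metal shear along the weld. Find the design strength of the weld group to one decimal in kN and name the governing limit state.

Weld metal: throat = 0.707×8 = 5.656 mm, L = 2×72 = 144 mm. φR_n = 0.75 × 0.6 × 480 × 5.656 × 144 = 175.9 kN.
Base metal shear (10 mm plate): yield φR_n = 1.0×0.6×300×10×144 = 259.2 kN; rupture φR_n = 0.75×0.6×450×10×144 = 291.6 kN; take 259.2 kN (yield).
Governing: min(175.9, 259.2) = 175.9 kN → weld metal.

175.9 kN (weld metal governs)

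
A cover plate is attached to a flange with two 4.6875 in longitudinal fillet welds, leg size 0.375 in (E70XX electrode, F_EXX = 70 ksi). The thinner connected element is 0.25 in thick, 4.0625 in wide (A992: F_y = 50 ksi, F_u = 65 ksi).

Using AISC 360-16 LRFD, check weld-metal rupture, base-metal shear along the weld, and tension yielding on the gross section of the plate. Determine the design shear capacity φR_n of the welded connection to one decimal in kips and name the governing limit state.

Weld metal: throat = 0.707×0.375 = 0.26513 in, L = 2×4.6875 = 9.375 in. φR_n = 0.75 × 0.6 × 70 × 0.26513 × 9.375 = 78.3 kips.
Base metal shear (0.25 in plate): yield φR_n = 1.0×0.6×50×0.25×9.375 = 70.3 kips; rupture φR_n = 0.75×0.6×65×0.25×9.375 = 68.6 kips; take 68.6 kips (rupture).
Tension yield (gross): A_g = 4.0625×0.25 = 1.0156 in². φR_n = 0.90 × 50 × 1.0156 = 45.7 kips.
Governing: min(78.3, 68.6, 45.7) = 45.7 kips → gross-section yield.

45.7 kips (gross-section yield governs)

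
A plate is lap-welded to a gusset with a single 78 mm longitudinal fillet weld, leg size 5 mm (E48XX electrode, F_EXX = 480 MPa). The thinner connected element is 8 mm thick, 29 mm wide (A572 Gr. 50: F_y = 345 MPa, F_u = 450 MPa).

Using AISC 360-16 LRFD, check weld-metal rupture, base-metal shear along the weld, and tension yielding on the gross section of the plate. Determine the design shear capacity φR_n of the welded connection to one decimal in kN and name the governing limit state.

Weld metal: throat = 0.707×5 = 3.535 mm, L = 78 mm. φR_n = 0.75 × 0.6 × 480 × 3.535 × 78 = 59.6 kN.
Base metal shear (8 mm plate): yield φR_n = 1.0×0.6×345×8×78 = 129.2 kN; rupture φR_n = 0.75×0.6×450×8×78 = 126.4 kN; take 126.4 kN (rupture).
Tension yield (gross): A_g = 29×8 = 232 mm². φR_n = 0.90 × 345 × 232 = 72.0 kN.
Governing: min(59.6, 126.4, 72.0) = 59.6 kN → weld metal.

59.6 kN (weld metal governs)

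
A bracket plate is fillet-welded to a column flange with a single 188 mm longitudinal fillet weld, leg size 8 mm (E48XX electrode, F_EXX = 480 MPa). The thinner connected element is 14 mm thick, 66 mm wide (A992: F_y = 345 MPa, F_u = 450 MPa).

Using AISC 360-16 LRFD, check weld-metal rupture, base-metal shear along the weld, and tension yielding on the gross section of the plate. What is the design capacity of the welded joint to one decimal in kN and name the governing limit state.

229.7 kN (weld metal governs)

Weld metal: throat = 0.707×8 = 5.656 mm, L = 188 mm. φR_n = 0.75 × 0.6 × 480 × 5.656 × 188 = 229.7 kN.
Base metal shear (14 mm plate): yield φR_n = 1.0×0.6×345×14×188 = 544.8 kN; rupture φR_n = 0.75×0.6×450×14×188 = 533.0 kN; take 533.0 kN (rupture).
Tension yield (gross): A_g = 66×14 = 924 mm². φR_n = 0.90 × 345 × 924 = 286.9 kN.
Governing: min(229.7, 533.0, 286.9) = 229.7 kN → weld metal.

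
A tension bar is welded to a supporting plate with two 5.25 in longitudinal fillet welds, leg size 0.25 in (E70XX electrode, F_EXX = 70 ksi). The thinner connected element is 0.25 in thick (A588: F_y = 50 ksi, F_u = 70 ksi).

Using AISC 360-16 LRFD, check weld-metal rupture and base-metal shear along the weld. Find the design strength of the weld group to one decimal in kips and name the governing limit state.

58.5 kips (weld metal governs)

Weld metal: throat = 0.707×0.25 = 0.17675 in, L = 2×5.25 = 10.5 in. φR_n = 0.75 × 0.6 × 70 × 0.17675 × 10.5 = 58.5 kips.
Base metal shear (0.25 in plate): yield φR_n = 1.0×0.6×50×0.25×10.5 = 78.8 kips; rupture φR_n = 0.75×0.6×70×0.25×10.5 = 82.7 kips; take 78.8 kips (yield).
Governing: min(58.5, 78.8) = 58.5 kips → weld metal.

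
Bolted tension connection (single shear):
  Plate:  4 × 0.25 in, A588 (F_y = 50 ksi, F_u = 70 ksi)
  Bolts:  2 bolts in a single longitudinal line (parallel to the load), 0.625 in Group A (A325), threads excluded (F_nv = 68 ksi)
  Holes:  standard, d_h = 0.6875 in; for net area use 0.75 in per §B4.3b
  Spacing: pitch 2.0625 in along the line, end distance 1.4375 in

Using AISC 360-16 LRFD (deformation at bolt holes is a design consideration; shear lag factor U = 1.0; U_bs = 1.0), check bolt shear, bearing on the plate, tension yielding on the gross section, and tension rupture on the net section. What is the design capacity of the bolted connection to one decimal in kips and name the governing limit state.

Bolt shear: A_b = π(0.625)²/4 = 0.3068 in². φR_n = 0.75 × 68 × 0.3068 × 2 × 1 = 31.3 kips.
Bearing (0.25 in plate, F_u = 70 ksi): end bolts L_c = 1.4375 − 0.6875/2 = 1.09375, R_n = min(1.2×1.09375×0.25×70, 2.4×0.625×0.25×70) = 22.969 kips/bolt; interior L_c = 2.0625 − 0.6875 = 1.375, R_n = 26.25 kips/bolt. φR_n = 0.75 × (1×22.969 + 1×26.25) = 36.9 kips.
Tension yield (gross): A_g = 4×0.25 = 1 in². φR_n = 0.90 × 50 × 1 = 45.0 kips.
Tension rupture (net): A_n = (4 − 1×0.75)×0.25 = 0.8125 in² (U = 1.0, A_e = A_n). φR_n = 0.75 × 70 × 0.8125 = 42.7 kips.
Governing: min(31.3, 36.9, 45.0, 42.7) = 31.3 kips → bolt shear.

31.3 kips (bolt shear governs)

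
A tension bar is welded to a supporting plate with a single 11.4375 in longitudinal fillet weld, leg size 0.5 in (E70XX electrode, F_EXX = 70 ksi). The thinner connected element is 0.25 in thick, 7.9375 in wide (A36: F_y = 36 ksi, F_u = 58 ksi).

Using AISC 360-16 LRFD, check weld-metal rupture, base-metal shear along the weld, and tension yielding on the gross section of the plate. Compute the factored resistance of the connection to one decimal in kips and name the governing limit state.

61.8 kips (base-metal shear governs)

Weld metal: throat = 0.707×0.5 = 0.3535 in, L = 11.4375 in. φR_n = 0.75 × 0.6 × 70 × 0.3535 × 11.4375 = 127.4 kips.
Base metal shear (0.25 in plate): yield φR_n = 1.0×0.6×36×0.25×11.4375 = 61.8 kips; rupture φR_n = 0.75×0.6×58×0.25×11.4375 = 74.6 kips; take 61.8 kips (yield).
Tension yield (gross): A_g = 7.9375×0.25 = 1.9844 in². φR_n = 0.90 × 36 × 1.9844 = 64.3 kips.
Governing: min(127.4, 61.8, 64.3) = 61.8 kips → base-metal shear.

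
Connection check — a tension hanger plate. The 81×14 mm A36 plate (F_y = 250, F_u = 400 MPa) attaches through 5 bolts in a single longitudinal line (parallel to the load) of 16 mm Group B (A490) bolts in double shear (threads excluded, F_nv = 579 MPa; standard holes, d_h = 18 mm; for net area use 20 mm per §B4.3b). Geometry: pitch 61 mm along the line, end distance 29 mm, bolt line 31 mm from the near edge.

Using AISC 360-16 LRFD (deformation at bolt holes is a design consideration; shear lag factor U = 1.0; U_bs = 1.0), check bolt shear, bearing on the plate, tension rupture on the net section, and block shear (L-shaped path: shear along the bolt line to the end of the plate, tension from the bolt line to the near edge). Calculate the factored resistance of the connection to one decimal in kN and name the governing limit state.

256.2 kN (net-section rupture governs)

Bolt shear: A_b = π(16)²/4 = 201.06 mm². φR_n = 0.75 × 579 × 201.06 × 5 × 2 = 873.1 kN.
Bearing (14 mm plate, F_u = 400 MPa): end bolts L_c = 29 − 18/2 = 20, R_n = min(1.2×20×14×400, 2.4×16×14×400) = 134.4 kN/bolt; interior L_c = 61 − 18 = 43, R_n = 215.04 kN/bolt. φR_n = 0.75 × (1×134.4 + 4×215.04) = 745.9 kN.
Tension rupture (net): A_n = (81 − 1×20)×14 = 854 mm² (U = 1.0, A_e = A_n). φR_n = 0.75 × 400 × 854 = 256.2 kN.
Block shear: shear path 1×[29+4×61] = 1×273 mm, A_gv = 3822, A_nv = 1×(273 − 4.5×20)×14 = 2562 mm²; tension to near edge: (31 − 0.5×20)×14 = 294 mm². R_n = min(0.6×400×2562, 0.6×250×3822) + 1.0×400×294 = min(614.88, 573.3) + 117.6 = 690.9 kN. φR_n = 0.75 × 690.9 = 518.2 kN.
Governing: min(873.1, 745.9, 256.2, 518.2) = 256.2 kN → net-section rupture.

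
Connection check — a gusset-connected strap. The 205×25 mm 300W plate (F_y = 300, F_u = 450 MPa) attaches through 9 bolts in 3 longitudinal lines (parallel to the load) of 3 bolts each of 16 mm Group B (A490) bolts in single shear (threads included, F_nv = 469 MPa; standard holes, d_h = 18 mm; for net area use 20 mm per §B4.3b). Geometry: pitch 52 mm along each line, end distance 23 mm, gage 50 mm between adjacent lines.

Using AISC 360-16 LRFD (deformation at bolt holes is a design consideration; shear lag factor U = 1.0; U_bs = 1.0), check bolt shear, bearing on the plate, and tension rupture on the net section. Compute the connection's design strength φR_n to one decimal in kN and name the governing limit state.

636.5 kN (bolt shear governs)

Bolt shear: A_b = π(16)²/4 = 201.06 mm². φR_n = 0.75 × 469 × 201.06 × 9 × 1 = 636.5 kN.
Bearing (25 mm plate, F_u = 450 MPa): end bolts L_c = 23 − 18/2 = 14, R_n = min(1.2×14×25×450, 2.4×16×25×450) = 189 kN/bolt; interior L_c = 52 − 18 = 34, R_n = 432 kN/bolt. φR_n = 0.75 × (3×189 + 6×432) = 2369.3 kN.
Tension rupture (net): A_n = (205 − 3×20)×25 = 3625 mm² (U = 1.0, A_e = A_n). φR_n = 0.75 × 450 × 3625 = 1223.4 kN.
Governing: min(636.5, 2369.3, 1223.4) = 636.5 kN → bolt shear.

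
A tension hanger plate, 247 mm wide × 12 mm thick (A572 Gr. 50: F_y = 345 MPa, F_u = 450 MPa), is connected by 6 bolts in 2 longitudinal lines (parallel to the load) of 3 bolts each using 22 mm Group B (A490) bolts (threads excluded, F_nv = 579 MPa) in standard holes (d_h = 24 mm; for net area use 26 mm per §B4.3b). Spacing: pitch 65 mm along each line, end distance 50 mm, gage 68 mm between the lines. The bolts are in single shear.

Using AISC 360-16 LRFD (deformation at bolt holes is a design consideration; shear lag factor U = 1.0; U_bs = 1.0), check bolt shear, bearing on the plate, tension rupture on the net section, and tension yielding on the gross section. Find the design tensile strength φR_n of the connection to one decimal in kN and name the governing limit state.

789.8 kN (net-section rupture governs)

Bolt shear: A_b = π(22)²/4 = 380.13 mm². φR_n = 0.75 × 579 × 380.13 × 6 × 1 = 990.4 kN.
Bearing (12 mm plate, F_u = 450 MPa): end bolts L_c = 50 − 24/2 = 38, R_n = min(1.2×38×12×450, 2.4×22×12×450) = 246.24 kN/bolt; interior L_c = 65 − 24 = 41, R_n = 265.68 kN/bolt. φR_n = 0.75 × (2×246.24 + 4×265.68) = 1166.4 kN.
Tension rupture (net): A_n = (247 − 2×26)×12 = 2340 mm² (U = 1.0, A_e = A_n). φR_n = 0.75 × 450 × 2340 = 789.8 kN.
Tension yield (gross): A_g = 247×12 = 2964 mm². φR_n = 0.90 × 345 × 2964 = 920.3 kN.
Governing: min(990.4, 1166.4, 789.8, 920.3) = 789.8 kN → net-section rupture.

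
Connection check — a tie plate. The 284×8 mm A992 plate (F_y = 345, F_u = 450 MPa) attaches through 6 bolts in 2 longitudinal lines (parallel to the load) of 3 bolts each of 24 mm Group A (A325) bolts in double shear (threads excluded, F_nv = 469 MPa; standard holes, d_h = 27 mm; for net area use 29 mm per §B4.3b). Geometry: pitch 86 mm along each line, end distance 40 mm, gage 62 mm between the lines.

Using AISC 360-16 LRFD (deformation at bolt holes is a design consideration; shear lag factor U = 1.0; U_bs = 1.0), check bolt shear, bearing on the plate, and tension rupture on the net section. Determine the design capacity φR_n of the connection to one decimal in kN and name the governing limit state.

Bolt shear: A_b = π(24)²/4 = 452.39 mm². φR_n = 0.75 × 469 × 452.39 × 6 × 2 = 1909.5 kN.
Bearing (8 mm plate, F_u = 450 MPa): end bolts L_c = 40 − 27/2 = 26.5, R_n = min(1.2×26.5×8×450, 2.4×24×8×450) = 114.48 kN/bolt; interior L_c = 86 − 27 = 59, R_n = 207.36 kN/bolt. φR_n = 0.75 × (2×114.48 + 4×207.36) = 793.8 kN.
Tension rupture (net): A_n = (284 − 2×29)×8 = 1808 mm² (U = 1.0, A_e = A_n). φR_n = 0.75 × 450 × 1808 = 610.2 kN.
Governing: min(1909.5, 793.8, 610.2) = 610.2 kN → net-section rupture.

610.2 kN (net-section rupture governs)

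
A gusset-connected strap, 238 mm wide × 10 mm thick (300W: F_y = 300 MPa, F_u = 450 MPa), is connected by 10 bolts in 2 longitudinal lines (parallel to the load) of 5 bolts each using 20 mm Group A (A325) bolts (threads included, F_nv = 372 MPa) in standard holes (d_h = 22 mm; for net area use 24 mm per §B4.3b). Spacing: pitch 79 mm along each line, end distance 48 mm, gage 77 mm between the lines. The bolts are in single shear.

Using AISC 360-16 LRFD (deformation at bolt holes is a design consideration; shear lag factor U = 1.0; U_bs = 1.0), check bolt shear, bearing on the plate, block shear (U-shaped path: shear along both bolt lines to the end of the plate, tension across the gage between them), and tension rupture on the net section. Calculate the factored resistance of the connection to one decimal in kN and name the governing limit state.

Bolt shear: A_b = π(20)²/4 = 314.16 mm². φR_n = 0.75 × 372 × 314.16 × 10 × 1 = 876.5 kN.
Bearing (10 mm plate, F_u = 450 MPa): end bolts L_c = 48 − 22/2 = 37, R_n = min(1.2×37×10×450, 2.4×20×10×450) = 199.8 kN/bolt; interior L_c = 79 − 22 = 57, R_n = 216 kN/bolt. φR_n = 0.75 × (2×199.8 + 8×216) = 1595.7 kN.
Block shear: shear path 2×[48+4×79] = 2×364 mm, A_gv = 7280, A_nv = 2×(364 − 4.5×24)×10 = 5120 mm²; tension across gage: (77 − 1×24)×10 = 530 mm². R_n = min(0.6×450×5120, 0.6×300×7280) + 1.0×450×530 = min(1382.4, 1310.4) + 238.5 = 1548.9 kN. φR_n = 0.75 × 1548.9 = 1161.7 kN.
Tension rupture (net): A_n = (238 − 2×24)×10 = 1900 mm² (U = 1.0, A_e = A_n). φR_n = 0.75 × 450 × 1900 = 641.3 kN.
Governing: min(876.5, 1595.7, 1161.7, 641.3) = 641.3 kN → net-section rupture.

641.3 kN (net-section rupture governs)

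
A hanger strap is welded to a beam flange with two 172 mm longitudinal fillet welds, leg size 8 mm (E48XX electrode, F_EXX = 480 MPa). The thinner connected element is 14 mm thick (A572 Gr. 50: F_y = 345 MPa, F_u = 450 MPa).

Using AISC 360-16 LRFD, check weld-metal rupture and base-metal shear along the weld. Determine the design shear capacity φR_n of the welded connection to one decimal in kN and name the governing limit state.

420.3 kN (weld metal governs)

Weld metal: throat = 0.707×8 = 5.656 mm, L = 2×172 = 344 mm. φR_n = 0.75 × 0.6 × 480 × 5.656 × 344 = 420.3 kN.
Base metal shear (14 mm plate): yield φR_n = 1.0×0.6×345×14×344 = 996.9 kN; rupture φR_n = 0.75×0.6×450×14×344 = 975.2 kN; take 975.2 kN (rupture).
Governing: min(420.3, 975.2) = 420.3 kN → weld metal.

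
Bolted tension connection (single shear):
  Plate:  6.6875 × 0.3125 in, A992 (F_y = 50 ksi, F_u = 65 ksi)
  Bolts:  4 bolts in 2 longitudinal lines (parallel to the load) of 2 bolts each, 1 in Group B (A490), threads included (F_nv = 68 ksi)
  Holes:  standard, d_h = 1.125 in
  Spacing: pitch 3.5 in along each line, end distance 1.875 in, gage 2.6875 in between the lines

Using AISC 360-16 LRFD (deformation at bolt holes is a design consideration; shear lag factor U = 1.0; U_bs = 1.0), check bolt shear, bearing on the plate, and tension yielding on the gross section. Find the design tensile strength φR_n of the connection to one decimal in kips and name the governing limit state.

94.0 kips (gross-section yield governs)

Bolt shear: A_b = π(1)²/4 = 0.7854 in². φR_n = 0.75 × 68 × 0.7854 × 4 × 1 = 160.2 kips.
Bearing (0.3125 in plate, F_u = 65 ksi): end bolts L_c = 1.875 − 1.125/2 = 1.3125, R_n = min(1.2×1.3125×0.3125×65, 2.4×1×0.3125×65) = 31.992 kips/bolt; interior L_c = 3.5 − 1.125 = 2.375, R_n = 48.75 kips/bolt. φR_n = 0.75 × (2×31.992 + 2×48.75) = 121.1 kips.
Tension yield (gross): A_g = 6.6875×0.3125 = 2.0898 in². φR_n = 0.90 × 50 × 2.0898 = 94.0 kips.
Governing: min(160.2, 121.1, 94.0) = 94.0 kips → gross-section yield.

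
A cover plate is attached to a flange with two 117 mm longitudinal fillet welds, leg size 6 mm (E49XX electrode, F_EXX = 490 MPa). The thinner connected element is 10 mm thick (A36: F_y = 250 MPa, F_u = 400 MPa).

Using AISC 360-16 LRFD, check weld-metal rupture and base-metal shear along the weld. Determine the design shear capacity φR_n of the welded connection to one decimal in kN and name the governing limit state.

Weld metal: throat = 0.707×6 = 4.242 mm, L = 2×117 = 234 mm. φR_n = 0.75 × 0.6 × 490 × 4.242 × 234 = 218.9 kN.
Base metal shear (10 mm plate): yield φR_n = 1.0×0.6×250×10×234 = 351.0 kN; rupture φR_n = 0.75×0.6×400×10×234 = 421.2 kN; take 351.0 kN (yield).
Governing: min(218.9, 351.0) = 218.9 kN → weld metal.

218.9 kN (weld metal governs)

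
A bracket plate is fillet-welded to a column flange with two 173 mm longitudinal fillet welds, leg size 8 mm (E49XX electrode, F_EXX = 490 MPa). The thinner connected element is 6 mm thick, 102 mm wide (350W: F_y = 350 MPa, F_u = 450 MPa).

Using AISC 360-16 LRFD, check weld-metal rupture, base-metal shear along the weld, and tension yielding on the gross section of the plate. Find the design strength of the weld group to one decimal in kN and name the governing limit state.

192.8 kN (gross-section yield governs)

Weld metal: throat = 0.707×8 = 5.656 mm, L = 2×173 = 346 mm. φR_n = 0.75 × 0.6 × 490 × 5.656 × 346 = 431.5 kN.
Base metal shear (6 mm plate): yield φR_n = 1.0×0.6×350×6×346 = 436.0 kN; rupture φR_n = 0.75×0.6×450×6×346 = 420.4 kN; take 420.4 kN (rupture).
Tension yield (gross): A_g = 102×6 = 612 mm². φR_n = 0.90 × 350 × 612 = 192.8 kN.
Governing: min(431.5, 420.4, 192.8) = 192.8 kN → gross-section yield.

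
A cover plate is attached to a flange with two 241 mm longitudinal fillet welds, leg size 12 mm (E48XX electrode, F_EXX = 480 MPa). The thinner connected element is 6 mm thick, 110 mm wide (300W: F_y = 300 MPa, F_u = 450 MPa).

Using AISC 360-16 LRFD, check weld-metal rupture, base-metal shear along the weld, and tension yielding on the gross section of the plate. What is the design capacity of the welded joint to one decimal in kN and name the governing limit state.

178.2 kN (gross-section yield governs)

Weld metal: throat = 0.707×12 = 8.484 mm, L = 2×241 = 482 mm. φR_n = 0.75 × 0.6 × 480 × 8.484 × 482 = 883.3 kN.
Base metal shear (6 mm plate): yield φR_n = 1.0×0.6×300×6×482 = 520.6 kN; rupture φR_n = 0.75×0.6×450×6×482 = 585.6 kN; take 520.6 kN (yield).
Tension yield (gross): A_g = 110×6 = 660 mm². φR_n = 0.90 × 300 × 660 = 178.2 kN.
Governing: min(883.3, 520.6, 178.2) = 178.2 kN → gross-section yield.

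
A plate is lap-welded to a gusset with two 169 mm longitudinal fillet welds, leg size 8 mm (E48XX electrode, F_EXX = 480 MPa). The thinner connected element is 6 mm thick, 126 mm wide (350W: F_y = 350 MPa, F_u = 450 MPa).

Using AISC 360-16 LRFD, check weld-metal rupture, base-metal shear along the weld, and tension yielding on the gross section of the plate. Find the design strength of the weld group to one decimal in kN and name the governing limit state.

Weld metal: throat = 0.707×8 = 5.656 mm, L = 2×169 = 338 mm. φR_n = 0.75 × 0.6 × 480 × 5.656 × 338 = 412.9 kN.
Base metal shear (6 mm plate): yield φR_n = 1.0×0.6×350×6×338 = 425.9 kN; rupture φR_n = 0.75×0.6×450×6×338 = 410.7 kN; take 410.7 kN (rupture).
Tension yield (gross): A_g = 126×6 = 756 mm². φR_n = 0.90 × 350 × 756 = 238.1 kN.
Governing: min(412.9, 410.7, 238.1) = 238.1 kN → gross-section yield.

238.1 kN (gross-section yield governs)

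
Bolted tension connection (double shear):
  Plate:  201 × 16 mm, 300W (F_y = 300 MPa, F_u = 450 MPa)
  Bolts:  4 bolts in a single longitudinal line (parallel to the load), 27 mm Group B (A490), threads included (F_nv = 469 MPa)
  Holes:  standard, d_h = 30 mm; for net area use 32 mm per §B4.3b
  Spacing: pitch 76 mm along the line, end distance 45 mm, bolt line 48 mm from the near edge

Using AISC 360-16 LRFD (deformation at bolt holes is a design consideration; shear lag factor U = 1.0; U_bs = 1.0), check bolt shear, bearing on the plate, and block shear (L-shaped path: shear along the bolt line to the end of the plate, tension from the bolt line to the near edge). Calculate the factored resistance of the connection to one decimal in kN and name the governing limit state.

694.4 kN (block shear governs)

Bolt shear: A_b = π(27)²/4 = 572.56 mm². φR_n = 0.75 × 469 × 572.56 × 4 × 2 = 1611.2 kN.
Bearing (16 mm plate, F_u = 450 MPa): end bolts L_c = 45 − 30/2 = 30, R_n = min(1.2×30×16×450, 2.4×27×16×450) = 259.2 kN/bolt; interior L_c = 76 − 30 = 46, R_n = 397.44 kN/bolt. φR_n = 0.75 × (1×259.2 + 3×397.44) = 1088.6 kN.
Block shear: shear path 1×[45+3×76] = 1×273 mm, A_gv = 4368, A_nv = 1×(273 − 3.5×32)×16 = 2576 mm²; tension to near edge: (48 − 0.5×32)×16 = 512 mm². R_n = min(0.6×450×2576, 0.6×300×4368) + 1.0×450×512 = min(695.52, 786.24) + 230.4 = 925.92 kN. φR_n = 0.75 × 925.92 = 694.4 kN.
Governing: min(1611.2, 1088.6, 694.4) = 694.4 kN → block shear.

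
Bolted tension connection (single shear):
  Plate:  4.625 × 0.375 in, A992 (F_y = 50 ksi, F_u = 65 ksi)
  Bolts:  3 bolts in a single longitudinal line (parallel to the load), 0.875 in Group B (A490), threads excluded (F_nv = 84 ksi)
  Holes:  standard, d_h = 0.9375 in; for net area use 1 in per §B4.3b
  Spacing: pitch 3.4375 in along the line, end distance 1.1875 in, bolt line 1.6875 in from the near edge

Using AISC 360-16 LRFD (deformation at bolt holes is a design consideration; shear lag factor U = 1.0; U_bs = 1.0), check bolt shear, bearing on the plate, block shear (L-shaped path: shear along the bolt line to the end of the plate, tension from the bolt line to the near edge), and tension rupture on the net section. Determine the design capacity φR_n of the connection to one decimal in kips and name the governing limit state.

66.3 kips (net-section rupture governs)

Bolt shear: A_b = π(0.875)²/4 = 0.60132 in². φR_n = 0.75 × 84 × 0.60132 × 3 × 1 = 113.6 kips.
Bearing (0.375 in plate, F_u = 65 ksi): end bolts L_c = 1.1875 − 0.9375/2 = 0.71875, R_n = min(1.2×0.71875×0.375×65, 2.4×0.875×0.375×65) = 21.023 kips/bolt; interior L_c = 3.4375 − 0.9375 = 2.5, R_n = 51.188 kips/bolt. φR_n = 0.75 × (1×21.023 + 2×51.188) = 92.5 kips.
Block shear: shear path 1×[1.1875+2×3.4375] = 1×8.0625 in, A_gv = 3.0234, A_nv = 1×(8.0625 − 2.5×1)×0.375 = 2.0859 in²; tension to near edge: (1.6875 − 0.5×1)×0.375 = 0.44531 in². R_n = min(0.6×65×2.0859, 0.6×50×3.0234) + 1.0×65×0.44531 = min(81.35, 90.702) + 28.945 = 110.3 kips. φR_n = 0.75 × 110.3 = 82.7 kips.
Tension rupture (net): A_n = (4.625 − 1×1)×0.375 = 1.3594 in² (U = 1.0, A_e = A_n). φR_n = 0.75 × 65 × 1.3594 = 66.3 kips.
Governing: min(113.6, 92.5, 82.7, 66.3) = 66.3 kips → net-section rupture.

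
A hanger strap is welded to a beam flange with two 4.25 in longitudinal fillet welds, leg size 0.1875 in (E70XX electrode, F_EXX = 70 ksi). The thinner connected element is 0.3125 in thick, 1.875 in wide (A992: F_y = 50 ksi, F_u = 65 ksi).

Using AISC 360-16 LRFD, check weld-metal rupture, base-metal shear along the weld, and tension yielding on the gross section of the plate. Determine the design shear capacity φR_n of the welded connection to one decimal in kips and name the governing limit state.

Weld metal: throat = 0.707×0.1875 = 0.13256 in, L = 2×4.25 = 8.5 in. φR_n = 0.75 × 0.6 × 70 × 0.13256 × 8.5 = 35.5 kips.
Base metal shear (0.3125 in plate): yield φR_n = 1.0×0.6×50×0.3125×8.5 = 79.7 kips; rupture φR_n = 0.75×0.6×65×0.3125×8.5 = 77.7 kips; take 77.7 kips (rupture).
Tension yield (gross): A_g = 1.875×0.3125 = 0.58594 in². φR_n = 0.90 × 50 × 0.58594 = 26.4 kips.
Governing: min(35.5, 77.7, 26.4) = 26.4 kips → gross-section yield.

26.4 kips (gross-section yield governs)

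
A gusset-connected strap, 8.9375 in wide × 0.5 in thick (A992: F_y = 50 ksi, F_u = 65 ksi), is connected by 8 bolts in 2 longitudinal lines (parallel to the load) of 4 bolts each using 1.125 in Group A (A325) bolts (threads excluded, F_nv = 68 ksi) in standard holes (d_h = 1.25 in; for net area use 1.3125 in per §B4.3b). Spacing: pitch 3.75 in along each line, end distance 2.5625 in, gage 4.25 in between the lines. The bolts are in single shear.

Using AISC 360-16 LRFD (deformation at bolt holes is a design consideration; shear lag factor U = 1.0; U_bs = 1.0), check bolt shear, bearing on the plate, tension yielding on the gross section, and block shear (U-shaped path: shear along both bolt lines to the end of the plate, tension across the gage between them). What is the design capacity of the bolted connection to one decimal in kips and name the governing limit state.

Bolt shear: A_b = π(1.125)²/4 = 0.99402 in². φR_n = 0.75 × 68 × 0.99402 × 8 × 1 = 405.6 kips.
Bearing (0.5 in plate, F_u = 65 ksi): end bolts L_c = 2.5625 − 1.25/2 = 1.9375, R_n = min(1.2×1.9375×0.5×65, 2.4×1.125×0.5×65) = 75.563 kips/bolt; interior L_c = 3.75 − 1.25 = 2.5, R_n = 87.75 kips/bolt. φR_n = 0.75 × (2×75.563 + 6×87.75) = 508.2 kips.
Tension yield (gross): A_g = 8.9375×0.5 = 4.4688 in². φR_n = 0.90 × 50 × 4.4688 = 201.1 kips.
Block shear: shear path 2×[2.5625+3×3.75] = 2×13.8125 in, A_gv = 13.813, A_nv = 2×(13.8125 − 3.5×1.3125)×0.5 = 9.2188 in²; tension across gage: (4.25 − 1×1.3125)×0.5 = 1.4688 in². R_n = min(0.6×65×9.2188, 0.6×50×13.813) + 1.0×65×1.4688 = min(359.53, 414.39) + 95.472 = 455 kips. φR_n = 0.75 × 455 = 341.3 kips.
Governing: min(405.6, 508.2, 201.1, 341.3) = 201.1 kips → gross-section yield.

201.1 kips (gross-section yield governs)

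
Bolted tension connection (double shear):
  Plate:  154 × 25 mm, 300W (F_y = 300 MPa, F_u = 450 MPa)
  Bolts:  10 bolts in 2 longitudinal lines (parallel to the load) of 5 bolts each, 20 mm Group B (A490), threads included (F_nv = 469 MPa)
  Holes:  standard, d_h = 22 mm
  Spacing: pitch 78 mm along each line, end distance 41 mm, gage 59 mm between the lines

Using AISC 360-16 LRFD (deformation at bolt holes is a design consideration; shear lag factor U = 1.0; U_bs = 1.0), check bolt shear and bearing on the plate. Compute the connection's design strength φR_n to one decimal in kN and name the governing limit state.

Bolt shear: A_b = π(20)²/4 = 314.16 mm². φR_n = 0.75 × 469 × 314.16 × 10 × 2 = 2210.1 kN.
Bearing (25 mm plate, F_u = 450 MPa): end bolts L_c = 41 − 22/2 = 30, R_n = min(1.2×30×25×450, 2.4×20×25×450) = 405 kN/bolt; interior L_c = 78 − 22 = 56, R_n = 540 kN/bolt. φR_n = 0.75 × (2×405 + 8×540) = 3847.5 kN.
Governing: min(2210.1, 3847.5) = 2210.1 kN → bolt shear.

2210.1 kN (bolt shear governs)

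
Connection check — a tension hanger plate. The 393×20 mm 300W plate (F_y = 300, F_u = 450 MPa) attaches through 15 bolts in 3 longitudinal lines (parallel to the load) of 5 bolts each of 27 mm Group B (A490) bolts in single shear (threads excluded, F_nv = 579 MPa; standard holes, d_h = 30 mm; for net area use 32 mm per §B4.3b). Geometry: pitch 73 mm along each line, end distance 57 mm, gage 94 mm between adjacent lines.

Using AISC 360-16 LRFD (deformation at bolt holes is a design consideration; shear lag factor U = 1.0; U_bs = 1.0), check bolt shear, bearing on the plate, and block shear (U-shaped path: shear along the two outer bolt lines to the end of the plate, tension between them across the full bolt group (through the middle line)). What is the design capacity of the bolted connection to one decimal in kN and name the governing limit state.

2497.5 kN (block shear governs)

Bolt shear: A_b = π(27)²/4 = 572.56 mm². φR_n = 0.75 × 579 × 572.56 × 15 × 1 = 3729.5 kN.
Bearing (20 mm plate, F_u = 450 MPa): end bolts L_c = 57 − 30/2 = 42, R_n = min(1.2×42×20×450, 2.4×27×20×450) = 453.6 kN/bolt; interior L_c = 73 − 30 = 43, R_n = 464.4 kN/bolt. φR_n = 0.75 × (3×453.6 + 12×464.4) = 5200.2 kN.
Block shear: shear path 2×[57+4×73] = 2×349 mm, A_gv = 13960, A_nv = 2×(349 − 4.5×32)×20 = 8200 mm²; tension across gage: (188 − 2×32)×20 = 2480 mm². R_n = min(0.6×450×8200, 0.6×300×13960) + 1.0×450×2480 = min(2214, 2512.8) + 1116 = 3330 kN. φR_n = 0.75 × 3330 = 2497.5 kN.
Governing: min(3729.5, 5200.2, 2497.5) = 2497.5 kN → block shear.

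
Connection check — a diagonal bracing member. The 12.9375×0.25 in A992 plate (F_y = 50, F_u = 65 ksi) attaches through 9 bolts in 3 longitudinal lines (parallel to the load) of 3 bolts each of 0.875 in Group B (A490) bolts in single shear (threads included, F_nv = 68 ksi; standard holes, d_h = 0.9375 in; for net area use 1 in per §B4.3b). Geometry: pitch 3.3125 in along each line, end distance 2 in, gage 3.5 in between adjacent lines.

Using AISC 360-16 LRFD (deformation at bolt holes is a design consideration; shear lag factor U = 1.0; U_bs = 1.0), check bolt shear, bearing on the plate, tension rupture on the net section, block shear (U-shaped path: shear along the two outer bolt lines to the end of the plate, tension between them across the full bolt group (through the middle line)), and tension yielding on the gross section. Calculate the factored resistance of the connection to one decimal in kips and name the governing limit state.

Bolt shear: A_b = π(0.875)²/4 = 0.60132 in². φR_n = 0.75 × 68 × 0.60132 × 9 × 1 = 276.0 kips.
Bearing (0.25 in plate, F_u = 65 ksi): end bolts L_c = 2 − 0.9375/2 = 1.53125, R_n = min(1.2×1.53125×0.25×65, 2.4×0.875×0.25×65) = 29.859 kips/bolt; interior L_c = 3.3125 − 0.9375 = 2.375, R_n = 34.125 kips/bolt. φR_n = 0.75 × (3×29.859 + 6×34.125) = 220.7 kips.
Tension rupture (net): A_n = (12.9375 − 3×1)×0.25 = 2.4844 in² (U = 1.0, A_e = A_n). φR_n = 0.75 × 65 × 2.4844 = 121.1 kips.
Block shear: shear path 2×[2+2×3.3125] = 2×8.625 in, A_gv = 4.3125, A_nv = 2×(8.625 − 2.5×1)×0.25 = 3.0625 in²; tension across gage: (7 − 2×1)×0.25 = 1.25 in². R_n = min(0.6×65×3.0625, 0.6×50×4.3125) + 1.0×65×1.25 = min(119.44, 129.38) + 81.25 = 200.69 kips. φR_n = 0.75 × 200.69 = 150.5 kips.
Tension yield (gross): A_g = 12.9375×0.25 = 3.2344 in². φR_n = 0.90 × 50 × 3.2344 = 145.5 kips.
Governing: min(276.0, 220.7, 121.1, 150.5, 145.5) = 121.1 kips → net-section rupture.

121.1 kips (net-section rupture governs)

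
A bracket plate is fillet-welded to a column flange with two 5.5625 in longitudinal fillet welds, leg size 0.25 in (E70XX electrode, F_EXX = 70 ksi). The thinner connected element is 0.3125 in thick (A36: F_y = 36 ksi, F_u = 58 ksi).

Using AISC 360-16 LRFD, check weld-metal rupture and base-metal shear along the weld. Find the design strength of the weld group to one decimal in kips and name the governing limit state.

Weld metal: throat = 0.707×0.25 = 0.17675 in, L = 2×5.5625 = 11.125 in. φR_n = 0.75 × 0.6 × 70 × 0.17675 × 11.125 = 61.9 kips.
Base metal shear (0.3125 in plate): yield φR_n = 1.0×0.6×36×0.3125×11.125 = 75.1 kips; rupture φR_n = 0.75×0.6×58×0.3125×11.125 = 90.7 kips; take 75.1 kips (yield).
Governing: min(61.9, 75.1) = 61.9 kips → weld metal.

61.9 kips (weld metal governs)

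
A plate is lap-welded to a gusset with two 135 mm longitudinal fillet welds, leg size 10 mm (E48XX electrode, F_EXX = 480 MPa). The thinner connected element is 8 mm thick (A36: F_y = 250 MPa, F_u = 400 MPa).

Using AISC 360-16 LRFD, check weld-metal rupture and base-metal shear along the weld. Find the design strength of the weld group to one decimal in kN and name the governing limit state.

324.0 kN (base-metal shear governs)

Weld metal: throat = 0.707×10 = 7.07 mm, L = 2×135 = 270 mm. φR_n = 0.75 × 0.6 × 480 × 7.07 × 270 = 412.3 kN.
Base metal shear (8 mm plate): yield φR_n = 1.0×0.6×250×8×270 = 324.0 kN; rupture φR_n = 0.75×0.6×400×8×270 = 388.8 kN; take 324.0 kN (yield).
Governing: min(412.3, 324.0) = 324.0 kN → base-metal shear.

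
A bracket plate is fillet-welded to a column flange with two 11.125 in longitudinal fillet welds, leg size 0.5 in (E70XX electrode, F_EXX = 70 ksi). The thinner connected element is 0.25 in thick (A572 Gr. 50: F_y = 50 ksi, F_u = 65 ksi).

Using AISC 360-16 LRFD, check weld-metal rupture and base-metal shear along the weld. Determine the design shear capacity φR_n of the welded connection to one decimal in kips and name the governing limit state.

162.7 kips (base-metal shear governs)

Weld metal: throat = 0.707×0.5 = 0.3535 in, L = 2×11.125 = 22.25 in. φR_n = 0.75 × 0.6 × 70 × 0.3535 × 22.25 = 247.8 kips.
Base metal shear (0.25 in plate): yield φR_n = 1.0×0.6×50×0.25×22.25 = 166.9 kips; rupture φR_n = 0.75×0.6×65×0.25×22.25 = 162.7 kips; take 162.7 kips (rupture).
Governing: min(247.8, 162.7) = 162.7 kips → base-metal shear.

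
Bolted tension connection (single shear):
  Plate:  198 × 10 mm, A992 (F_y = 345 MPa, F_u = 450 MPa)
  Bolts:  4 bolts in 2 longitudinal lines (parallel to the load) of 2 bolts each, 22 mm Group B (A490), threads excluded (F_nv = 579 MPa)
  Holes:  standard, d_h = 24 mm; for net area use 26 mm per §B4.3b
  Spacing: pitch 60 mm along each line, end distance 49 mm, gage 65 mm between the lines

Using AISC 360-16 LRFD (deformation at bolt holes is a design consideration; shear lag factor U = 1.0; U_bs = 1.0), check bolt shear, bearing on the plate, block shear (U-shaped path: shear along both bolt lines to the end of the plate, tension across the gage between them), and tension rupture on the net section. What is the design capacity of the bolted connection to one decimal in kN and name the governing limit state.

415.1 kN (block shear governs)

Bolt shear: A_b = π(22)²/4 = 380.13 mm². φR_n = 0.75 × 579 × 380.13 × 4 × 1 = 660.3 kN.
Bearing (10 mm plate, F_u = 450 MPa): end bolts L_c = 49 − 24/2 = 37, R_n = min(1.2×37×10×450, 2.4×22×10×450) = 199.8 kN/bolt; interior L_c = 60 − 24 = 36, R_n = 194.4 kN/bolt. φR_n = 0.75 × (2×199.8 + 2×194.4) = 591.3 kN.
Block shear: shear path 2×[49+1×60] = 2×109 mm, A_gv = 2180, A_nv = 2×(109 − 1.5×26)×10 = 1400 mm²; tension across gage: (65 − 1×26)×10 = 390 mm². R_n = min(0.6×450×1400, 0.6×345×2180) + 1.0×450×390 = min(378, 451.26) + 175.5 = 553.5 kN. φR_n = 0.75 × 553.5 = 415.1 kN.
Tension rupture (net): A_n = (198 − 2×26)×10 = 1460 mm² (U = 1.0, A_e = A_n). φR_n = 0.75 × 450 × 1460 = 492.8 kN.
Governing: min(660.3, 591.3, 415.1, 492.8) = 415.1 kN → block shear.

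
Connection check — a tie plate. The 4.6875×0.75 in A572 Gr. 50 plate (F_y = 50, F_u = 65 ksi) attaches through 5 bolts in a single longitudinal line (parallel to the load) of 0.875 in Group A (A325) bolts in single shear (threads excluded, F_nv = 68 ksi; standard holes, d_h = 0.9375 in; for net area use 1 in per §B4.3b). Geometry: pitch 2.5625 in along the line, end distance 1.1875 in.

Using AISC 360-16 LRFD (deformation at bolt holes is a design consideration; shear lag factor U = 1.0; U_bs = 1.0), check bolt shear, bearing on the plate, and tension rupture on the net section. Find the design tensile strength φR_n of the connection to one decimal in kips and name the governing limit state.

Bolt shear: A_b = π(0.875)²/4 = 0.60132 in². φR_n = 0.75 × 68 × 0.60132 × 5 × 1 = 153.3 kips.
Bearing (0.75 in plate, F_u = 65 ksi): end bolts L_c = 1.1875 − 0.9375/2 = 0.71875, R_n = min(1.2×0.71875×0.75×65, 2.4×0.875×0.75×65) = 42.047 kips/bolt; interior L_c = 2.5625 − 0.9375 = 1.625, R_n = 95.063 kips/bolt. φR_n = 0.75 × (1×42.047 + 4×95.063) = 316.7 kips.
Tension rupture (net): A_n = (4.6875 − 1×1)×0.75 = 2.7656 in² (U = 1.0, A_e = A_n). φR_n = 0.75 × 65 × 2.7656 = 134.8 kips.
Governing: min(153.3, 316.7, 134.8) = 134.8 kips → net-section rupture.

134.8 kips (net-section rupture governs)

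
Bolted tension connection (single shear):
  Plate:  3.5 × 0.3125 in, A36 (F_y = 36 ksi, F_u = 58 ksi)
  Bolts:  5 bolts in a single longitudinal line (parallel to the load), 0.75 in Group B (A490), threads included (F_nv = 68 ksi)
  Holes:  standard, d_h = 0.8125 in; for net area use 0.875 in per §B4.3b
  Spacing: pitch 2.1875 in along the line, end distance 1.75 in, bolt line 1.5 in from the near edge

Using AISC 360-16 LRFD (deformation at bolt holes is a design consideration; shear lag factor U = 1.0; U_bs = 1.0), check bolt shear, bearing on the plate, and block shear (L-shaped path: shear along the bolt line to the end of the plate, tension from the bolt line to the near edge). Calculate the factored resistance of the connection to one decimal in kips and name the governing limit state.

67.6 kips (block shear governs)

Bolt shear: A_b = π(0.75)²/4 = 0.44179 in². φR_n = 0.75 × 68 × 0.44179 × 5 × 1 = 112.7 kips.
Bearing (0.3125 in plate, F_u = 58 ksi): end bolts L_c = 1.75 − 0.8125/2 = 1.34375, R_n = min(1.2×1.34375×0.3125×58, 2.4×0.75×0.3125×58) = 29.227 kips/bolt; interior L_c = 2.1875 − 0.8125 = 1.375, R_n = 29.906 kips/bolt. φR_n = 0.75 × (1×29.227 + 4×29.906) = 111.6 kips.
Block shear: shear path 1×[1.75+4×2.1875] = 1×10.5 in, A_gv = 3.2813, A_nv = 1×(10.5 − 4.5×0.875)×0.3125 = 2.0508 in²; tension to near edge: (1.5 − 0.5×0.875)×0.3125 = 0.33203 in². R_n = min(0.6×58×2.0508, 0.6×36×3.2813) + 1.0×58×0.33203 = min(71.368, 70.876) + 19.258 = 90.134 kips. φR_n = 0.75 × 90.134 = 67.6 kips.
Governing: min(112.7, 111.6, 67.6) = 67.6 kips → block shear.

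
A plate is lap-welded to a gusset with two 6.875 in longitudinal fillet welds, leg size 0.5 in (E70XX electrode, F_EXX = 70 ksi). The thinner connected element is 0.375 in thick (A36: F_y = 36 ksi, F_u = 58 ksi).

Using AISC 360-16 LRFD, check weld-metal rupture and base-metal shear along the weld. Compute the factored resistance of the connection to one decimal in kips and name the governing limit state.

Weld metal: throat = 0.707×0.5 = 0.3535 in, L = 2×6.875 = 13.75 in. φR_n = 0.75 × 0.6 × 70 × 0.3535 × 13.75 = 153.1 kips.
Base metal shear (0.375 in plate): yield φR_n = 1.0×0.6×36×0.375×13.75 = 111.4 kips; rupture φR_n = 0.75×0.6×58×0.375×13.75 = 134.6 kips; take 111.4 kips (yield).
Governing: min(153.1, 111.4) = 111.4 kips → base-metal shear.

111.4 kips (base-metal shear governs)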